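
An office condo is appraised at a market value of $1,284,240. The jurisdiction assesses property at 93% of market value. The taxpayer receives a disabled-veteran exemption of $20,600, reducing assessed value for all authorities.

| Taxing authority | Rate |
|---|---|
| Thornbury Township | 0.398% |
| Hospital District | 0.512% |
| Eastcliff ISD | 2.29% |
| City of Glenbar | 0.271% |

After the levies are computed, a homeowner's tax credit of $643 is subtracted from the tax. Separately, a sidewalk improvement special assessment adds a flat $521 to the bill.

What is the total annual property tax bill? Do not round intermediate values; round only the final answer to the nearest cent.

$40,618.63

Assessed value = $1,284,240 × 0.93 = $1,194,343.2
Taxable value = $1,194,343.2 − $20,600 = $1,173,743.2
Thornbury Township: $1,173,743.2 × 0.00398 = $4,671.497936
Hospital District: $1,173,743.2 × 0.00512 = $6,009.565184
Eastcliff ISD: $1,173,743.2 × 0.0229 = $26,878.71928
City of Glenbar: $1,173,743.2 × 0.00271 = $3,180.844072
Levies subtotal = $40,740.626472
After credit = $40,740.626472 − $643 = $40,097.626472
Total = $40,097.626472 + $521 = $40,618.626472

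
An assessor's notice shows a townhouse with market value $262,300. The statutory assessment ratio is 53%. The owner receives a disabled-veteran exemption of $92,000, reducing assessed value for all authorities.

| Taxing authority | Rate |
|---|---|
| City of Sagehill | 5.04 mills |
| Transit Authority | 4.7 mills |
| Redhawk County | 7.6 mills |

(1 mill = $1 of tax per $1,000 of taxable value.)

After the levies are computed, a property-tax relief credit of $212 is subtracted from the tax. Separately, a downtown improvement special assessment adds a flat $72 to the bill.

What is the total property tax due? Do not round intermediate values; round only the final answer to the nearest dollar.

Assessed value = $262,300 × 0.53 = $139,019
Taxable value = $139,019 − $92,000 = $47,019
City of Sagehill: $47,019 × 0.00504 = $236.97576
Transit Authority: $47,019 × 0.0047 = $220.9893
Redhawk County: $47,019 × 0.0076 = $357.3444
Levies subtotal = $815.30946
After credit = $815.30946 − $212 = $603.30946
Total = $603.30946 + $72 = $675.30946

$675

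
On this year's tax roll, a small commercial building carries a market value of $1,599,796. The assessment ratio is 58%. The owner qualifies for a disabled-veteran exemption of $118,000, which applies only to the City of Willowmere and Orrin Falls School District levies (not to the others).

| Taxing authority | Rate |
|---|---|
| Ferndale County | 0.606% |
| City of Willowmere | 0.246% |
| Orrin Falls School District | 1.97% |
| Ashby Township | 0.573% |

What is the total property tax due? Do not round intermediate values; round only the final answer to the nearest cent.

$28,886.70

Assessed value = $1,599,796 × 0.58 = $927,881.68
Ferndale County: $927,881.68 × 0.00606 = $5,622.9629808
City of Willowmere: ($927,881.68 − $118,000) × 0.00246 = $809,881.68 × 0.00246 = $1,992.3089328
Orrin Falls School District: ($927,881.68 − $118,000) × 0.0197 = $809,881.68 × 0.0197 = $15,954.669096
Ashby Township: $927,881.68 × 0.00573 = $5,316.7620264
Total = $28,886.703036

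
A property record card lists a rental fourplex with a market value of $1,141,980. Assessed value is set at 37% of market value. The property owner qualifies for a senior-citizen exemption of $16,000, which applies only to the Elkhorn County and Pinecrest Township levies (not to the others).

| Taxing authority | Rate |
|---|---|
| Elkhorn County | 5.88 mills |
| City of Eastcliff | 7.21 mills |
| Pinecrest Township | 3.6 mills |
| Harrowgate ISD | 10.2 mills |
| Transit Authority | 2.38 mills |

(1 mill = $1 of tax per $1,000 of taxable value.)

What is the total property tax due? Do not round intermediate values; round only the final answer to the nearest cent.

Assessed value = $1,141,980 × 0.37 = $422,532.6
Elkhorn County: ($422,532.6 − $16,000) × 0.00588 = $406,532.6 × 0.00588 = $2,390.411688
City of Eastcliff: $422,532.6 × 0.00721 = $3,046.460046
Pinecrest Township: ($422,532.6 − $16,000) × 0.0036 = $406,532.6 × 0.0036 = $1,463.51736
Harrowgate ISD: $422,532.6 × 0.0102 = $4,309.83252
Transit Authority: $422,532.6 × 0.00238 = $1,005.627588
Total = $12,215.849202

$12,215.85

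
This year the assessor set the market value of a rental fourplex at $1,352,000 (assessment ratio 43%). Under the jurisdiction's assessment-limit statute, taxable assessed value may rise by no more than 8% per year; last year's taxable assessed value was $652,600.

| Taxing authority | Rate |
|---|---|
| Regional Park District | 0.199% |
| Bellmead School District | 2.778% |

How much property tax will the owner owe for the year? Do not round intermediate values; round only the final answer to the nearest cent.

Uncapped assessed value = $1,352,000 × 0.43 = $581,360
Cap limit = $652,600 × 1.08 = $704,808
Taxable assessed value = min($581,360, $704,808) = $581,360 (cap does not bind)
Regional Park District: $581,360 × 0.00199 = $1,156.9064
Bellmead School District: $581,360 × 0.02778 = $16,150.1808
Total = $17,307.0872

$17,307.09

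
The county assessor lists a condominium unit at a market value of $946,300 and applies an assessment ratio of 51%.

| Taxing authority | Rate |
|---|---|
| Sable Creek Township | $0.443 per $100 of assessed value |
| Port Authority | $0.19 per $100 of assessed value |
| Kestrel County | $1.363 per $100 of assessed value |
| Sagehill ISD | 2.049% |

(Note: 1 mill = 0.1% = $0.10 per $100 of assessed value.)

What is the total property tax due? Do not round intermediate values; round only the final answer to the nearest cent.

$19,521.70

Assessed value = $946,300 × 0.51 = $482,613
Sable Creek Township: $482,613 × 0.00443 = $2,137.97559
Port Authority: $482,613 × 0.0019 = $916.9647
Kestrel County: $482,613 × 0.01363 = $6,578.01519
Sagehill ISD: $482,613 × 0.02049 = $9,888.74037
Total = $19,521.69585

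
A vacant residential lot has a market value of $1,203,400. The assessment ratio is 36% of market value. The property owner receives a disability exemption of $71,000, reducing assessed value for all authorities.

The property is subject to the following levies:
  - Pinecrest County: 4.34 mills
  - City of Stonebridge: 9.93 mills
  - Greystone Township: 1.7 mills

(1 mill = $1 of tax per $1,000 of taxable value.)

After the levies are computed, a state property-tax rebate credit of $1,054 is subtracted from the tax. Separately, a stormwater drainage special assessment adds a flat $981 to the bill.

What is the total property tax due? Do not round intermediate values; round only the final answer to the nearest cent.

$5,711.72

Assessed value = $1,203,400 × 0.36 = $433,224
Taxable value = $433,224 − $71,000 = $362,224
Pinecrest County: $362,224 × 0.00434 = $1,572.05216
City of Stonebridge: $362,224 × 0.00993 = $3,596.88432
Greystone Township: $362,224 × 0.0017 = $615.7808
Levies subtotal = $5,784.71728
After credit = $5,784.71728 − $1,054 = $4,730.71728
Total = $4,730.71728 + $981 = $5,711.71728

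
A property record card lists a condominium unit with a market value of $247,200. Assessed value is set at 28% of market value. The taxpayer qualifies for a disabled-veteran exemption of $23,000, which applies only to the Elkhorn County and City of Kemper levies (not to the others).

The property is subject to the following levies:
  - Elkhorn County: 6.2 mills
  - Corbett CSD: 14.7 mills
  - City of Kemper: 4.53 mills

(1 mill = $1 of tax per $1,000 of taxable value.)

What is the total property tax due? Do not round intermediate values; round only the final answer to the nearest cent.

Assessed value = $247,200 × 0.28 = $69,216
Elkhorn County: ($69,216 − $23,000) × 0.0062 = $46,216 × 0.0062 = $286.5392
Corbett CSD: $69,216 × 0.0147 = $1,017.4752
City of Kemper: ($69,216 − $23,000) × 0.00453 = $46,216 × 0.00453 = $209.35848
Total = $1,513.37288

$1,513.37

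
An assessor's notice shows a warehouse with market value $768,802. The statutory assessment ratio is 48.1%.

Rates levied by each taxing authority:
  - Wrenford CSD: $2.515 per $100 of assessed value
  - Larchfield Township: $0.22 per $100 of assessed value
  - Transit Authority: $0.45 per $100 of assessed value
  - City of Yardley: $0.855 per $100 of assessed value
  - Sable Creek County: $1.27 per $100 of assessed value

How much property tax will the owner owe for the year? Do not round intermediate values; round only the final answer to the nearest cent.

Assessed value = $768,802 × 0.481 = $369,793.762
Wrenford CSD: $369,793.762 × 0.02515 = $9,300.3131143
Larchfield Township: $369,793.762 × 0.0022 = $813.5462764
Transit Authority: $369,793.762 × 0.0045 = $1,664.071929
City of Yardley: $369,793.762 × 0.00855 = $3,161.7366651
Sable Creek County: $369,793.762 × 0.0127 = $4,696.3807774
Total = $9,300.3131143 + $813.5462764 + $1,664.071929 + $3,161.7366651 + $4,696.3807774 = $19,636.0487622

$19,636.05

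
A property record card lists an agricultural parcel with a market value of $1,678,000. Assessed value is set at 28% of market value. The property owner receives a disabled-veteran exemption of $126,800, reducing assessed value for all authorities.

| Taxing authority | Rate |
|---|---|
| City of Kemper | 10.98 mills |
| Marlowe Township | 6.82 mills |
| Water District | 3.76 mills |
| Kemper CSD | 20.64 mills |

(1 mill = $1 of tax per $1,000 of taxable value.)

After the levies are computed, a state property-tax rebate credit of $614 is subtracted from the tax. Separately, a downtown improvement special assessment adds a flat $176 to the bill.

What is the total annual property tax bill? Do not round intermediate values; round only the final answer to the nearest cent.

Assessed value = $1,678,000 × 0.28 = $469,840
Taxable value = $469,840 − $126,800 = $343,040
City of Kemper: $343,040 × 0.01098 = $3,766.5792
Marlowe Township: $343,040 × 0.00682 = $2,339.5328
Water District: $343,040 × 0.00376 = $1,289.8304
Kemper CSD: $343,040 × 0.02064 = $7,080.3456
Levies subtotal = $14,476.288
After credit = $14,476.288 − $614 = $13,862.288
Total = $13,862.288 + $176 = $14,038.288

$14,038.29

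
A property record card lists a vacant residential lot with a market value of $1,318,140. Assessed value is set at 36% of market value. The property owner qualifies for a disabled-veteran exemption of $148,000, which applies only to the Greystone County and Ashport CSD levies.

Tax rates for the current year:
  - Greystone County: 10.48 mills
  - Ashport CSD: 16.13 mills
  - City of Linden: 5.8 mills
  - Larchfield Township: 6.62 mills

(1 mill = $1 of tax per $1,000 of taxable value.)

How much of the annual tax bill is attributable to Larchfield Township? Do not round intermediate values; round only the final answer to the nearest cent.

$3,141.39

Assessed value = $1,318,140 × 0.36 = $474,530.4
Larchfield Township taxable value = $474,530.4 (exemption does not apply)
Larchfield Township levy = $474,530.4 × 0.00662 = $3,141.391248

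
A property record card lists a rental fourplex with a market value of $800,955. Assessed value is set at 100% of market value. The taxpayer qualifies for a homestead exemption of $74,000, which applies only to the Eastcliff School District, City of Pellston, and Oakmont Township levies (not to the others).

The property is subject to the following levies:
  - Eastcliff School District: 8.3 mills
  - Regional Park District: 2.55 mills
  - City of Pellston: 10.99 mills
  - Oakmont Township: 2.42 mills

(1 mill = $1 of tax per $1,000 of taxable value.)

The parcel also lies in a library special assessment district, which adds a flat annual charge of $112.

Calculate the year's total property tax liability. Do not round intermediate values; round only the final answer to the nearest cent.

$17,936.63

Assessed value = $800,955 × 1 = $800,955
Eastcliff School District: ($800,955 − $74,000) × 0.0083 = $726,955 × 0.0083 = $6,033.7265
Regional Park District: $800,955 × 0.00255 = $2,042.43525
City of Pellston: ($800,955 − $74,000) × 0.01099 = $726,955 × 0.01099 = $7,989.23545
Oakmont Township: ($800,955 − $74,000) × 0.00242 = $726,955 × 0.00242 = $1,759.2311
Levies subtotal = $17,824.6283
Total = $17,824.6283 + $112 = $17,936.6283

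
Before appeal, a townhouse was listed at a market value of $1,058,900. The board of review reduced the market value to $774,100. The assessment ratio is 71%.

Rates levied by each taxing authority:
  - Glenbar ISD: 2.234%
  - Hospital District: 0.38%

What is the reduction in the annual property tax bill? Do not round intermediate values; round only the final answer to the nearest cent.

Old assessed value = $1,058,900 × 0.71 = $751,819
New assessed value = $774,100 × 0.71 = $549,611
Combined rate = 0.02234 + 0.0038 = 0.02614
Old tax = $751,819 × 0.02614 = $19,652.54866
New tax = $549,611 × 0.02614 = $14,366.83154
Reduction = $19,652.54866 − $14,366.83154 = $5,285.71712

$5,285.72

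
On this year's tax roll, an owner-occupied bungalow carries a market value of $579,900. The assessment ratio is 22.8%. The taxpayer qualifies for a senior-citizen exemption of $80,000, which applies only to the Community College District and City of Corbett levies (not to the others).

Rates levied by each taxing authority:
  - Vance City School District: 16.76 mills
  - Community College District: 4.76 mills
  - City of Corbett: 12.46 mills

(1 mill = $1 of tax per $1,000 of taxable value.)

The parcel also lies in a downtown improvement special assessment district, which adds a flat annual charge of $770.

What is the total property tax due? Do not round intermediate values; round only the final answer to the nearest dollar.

$3,885

Assessed value = $579,900 × 0.228 = $132,217.2
Vance City School District: $132,217.2 × 0.01676 = $2,215.960272
Community College District: ($132,217.2 − $80,000) × 0.00476 = $52,217.2 × 0.00476 = $248.553872
City of Corbett: ($132,217.2 − $80,000) × 0.01246 = $52,217.2 × 0.01246 = $650.626312
Levies subtotal = $3,115.140456
Total = $3,115.140456 + $770 = $3,885.140456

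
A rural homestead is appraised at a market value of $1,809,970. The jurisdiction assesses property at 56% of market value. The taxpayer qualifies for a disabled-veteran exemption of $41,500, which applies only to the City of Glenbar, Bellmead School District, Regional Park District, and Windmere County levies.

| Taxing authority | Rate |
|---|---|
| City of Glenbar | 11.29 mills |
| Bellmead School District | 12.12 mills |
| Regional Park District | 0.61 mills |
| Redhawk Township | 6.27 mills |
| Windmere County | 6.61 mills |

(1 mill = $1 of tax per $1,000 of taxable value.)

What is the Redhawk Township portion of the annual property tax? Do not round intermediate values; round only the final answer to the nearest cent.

$6,355.17

Assessed value = $1,809,970 × 0.56 = $1,013,583.2
Redhawk Township taxable value = $1,013,583.2 (exemption does not apply)
Redhawk Township levy = $1,013,583.2 × 0.00627 = $6,355.166664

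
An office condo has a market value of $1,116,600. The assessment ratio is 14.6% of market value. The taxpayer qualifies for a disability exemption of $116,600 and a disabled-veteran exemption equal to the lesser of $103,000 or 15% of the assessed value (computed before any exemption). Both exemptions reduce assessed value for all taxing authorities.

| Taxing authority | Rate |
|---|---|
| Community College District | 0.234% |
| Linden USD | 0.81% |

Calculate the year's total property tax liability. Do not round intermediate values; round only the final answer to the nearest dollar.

Assessed value = $1,116,600 × 0.146 = $163,023.6
Disabled-veteran exemption = min($103,000, 15% × $163,023.6) = min($103,000, $24,453.54) = $24,453.54 (percentage binds)
Taxable value = $163,023.6 − $116,600 − $24,453.54 = $21,970.06
Community College District: $21,970.06 × 0.00234 = $51.4099404
Linden USD: $21,970.06 × 0.0081 = $177.957486
Total = $229.3674264

$229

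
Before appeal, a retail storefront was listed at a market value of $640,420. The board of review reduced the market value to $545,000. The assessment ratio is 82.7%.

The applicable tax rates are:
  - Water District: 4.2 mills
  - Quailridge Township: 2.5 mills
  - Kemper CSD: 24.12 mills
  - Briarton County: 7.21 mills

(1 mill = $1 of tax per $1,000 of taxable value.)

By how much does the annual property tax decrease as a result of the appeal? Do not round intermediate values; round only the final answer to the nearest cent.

$3,001.04

Old assessed value = $640,420 × 0.827 = $529,627.34
New assessed value = $545,000 × 0.827 = $450,715
Combined rate = 0.0042 + 0.0025 + 0.02412 + 0.00721 = 0.03803
Old tax = $529,627.34 × 0.03803 = $20,141.7277402
New tax = $450,715 × 0.03803 = $17,140.69145
Reduction = $20,141.7277402 − $17,140.69145 = $3,001.0362902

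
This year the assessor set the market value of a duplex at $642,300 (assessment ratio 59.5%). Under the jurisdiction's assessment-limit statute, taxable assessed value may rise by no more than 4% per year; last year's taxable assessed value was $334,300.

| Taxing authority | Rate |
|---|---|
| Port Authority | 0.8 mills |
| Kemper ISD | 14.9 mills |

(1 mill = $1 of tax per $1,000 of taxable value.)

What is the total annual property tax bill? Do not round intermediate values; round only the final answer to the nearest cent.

$5,458.45

Uncapped assessed value = $642,300 × 0.595 = $382,168.5
Cap limit = $334,300 × 1.04 = $347,672
Taxable assessed value = min($382,168.5, $347,672) = $347,672 (cap binds)
Port Authority: $347,672 × 0.0008 = $278.1376
Kemper ISD: $347,672 × 0.0149 = $5,180.3128
Total = $5,458.4504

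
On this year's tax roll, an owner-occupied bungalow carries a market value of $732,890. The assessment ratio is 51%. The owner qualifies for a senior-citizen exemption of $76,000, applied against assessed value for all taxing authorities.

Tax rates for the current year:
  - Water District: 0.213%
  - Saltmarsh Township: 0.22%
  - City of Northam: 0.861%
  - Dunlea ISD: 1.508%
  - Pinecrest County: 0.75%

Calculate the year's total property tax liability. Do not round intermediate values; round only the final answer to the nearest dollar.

$10,577

Assessed value = $732,890 × 0.51 = $373,773.9
Taxable value = $373,773.9 − $76,000 = $297,773.9
Water District: $297,773.9 × 0.00213 = $634.258407
Saltmarsh Township: $297,773.9 × 0.0022 = $655.10258
City of Northam: $297,773.9 × 0.00861 = $2,563.833279
Dunlea ISD: $297,773.9 × 0.01508 = $4,490.430412
Pinecrest County: $297,773.9 × 0.0075 = $2,233.30425
Total = $634.258407 + $655.10258 + $2,563.833279 + $4,490.430412 + $2,233.30425 = $10,576.928928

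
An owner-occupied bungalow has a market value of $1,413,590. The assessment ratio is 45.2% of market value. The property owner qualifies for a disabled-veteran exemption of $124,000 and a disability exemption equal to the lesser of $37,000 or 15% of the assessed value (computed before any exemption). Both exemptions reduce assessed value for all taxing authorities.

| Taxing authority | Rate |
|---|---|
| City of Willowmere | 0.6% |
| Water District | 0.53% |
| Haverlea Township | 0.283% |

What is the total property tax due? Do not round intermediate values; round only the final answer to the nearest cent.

$6,753.33

Assessed value = $1,413,590 × 0.452 = $638,942.68
Disability exemption = min($37,000, 15% × $638,942.68) = min($37,000, $95,841.402) = $37,000 (dollar cap binds)
Taxable value = $638,942.68 − $124,000 − $37,000 = $477,942.68
City of Willowmere: $477,942.68 × 0.006 = $2,867.65608
Water District: $477,942.68 × 0.0053 = $2,533.096204
Haverlea Township: $477,942.68 × 0.00283 = $1,352.5777844
Total = $6,753.3300684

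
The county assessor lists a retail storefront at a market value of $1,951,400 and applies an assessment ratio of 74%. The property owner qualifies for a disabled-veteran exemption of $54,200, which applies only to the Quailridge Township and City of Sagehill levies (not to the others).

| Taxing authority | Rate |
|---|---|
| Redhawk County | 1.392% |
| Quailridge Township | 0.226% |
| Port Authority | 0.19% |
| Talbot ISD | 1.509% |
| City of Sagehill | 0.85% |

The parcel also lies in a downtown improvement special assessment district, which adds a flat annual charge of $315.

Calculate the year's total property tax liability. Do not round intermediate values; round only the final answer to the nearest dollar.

Assessed value = $1,951,400 × 0.74 = $1,444,036
Redhawk County: $1,444,036 × 0.01392 = $20,100.98112
Quailridge Township: ($1,444,036 − $54,200) × 0.00226 = $1,389,836 × 0.00226 = $3,141.02936
Port Authority: $1,444,036 × 0.0019 = $2,743.6684
Talbot ISD: $1,444,036 × 0.01509 = $21,790.50324
City of Sagehill: ($1,444,036 − $54,200) × 0.0085 = $1,389,836 × 0.0085 = $11,813.606
Levies subtotal = $59,589.78812
Total = $59,589.78812 + $315 = $59,904.78812

$59,905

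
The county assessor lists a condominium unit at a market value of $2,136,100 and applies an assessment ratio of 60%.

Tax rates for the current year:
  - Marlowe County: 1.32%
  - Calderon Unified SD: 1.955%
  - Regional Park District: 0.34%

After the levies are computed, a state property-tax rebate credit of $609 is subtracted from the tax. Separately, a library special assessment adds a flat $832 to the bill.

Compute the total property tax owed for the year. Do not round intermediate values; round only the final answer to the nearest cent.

$46,555.01

Assessed value = $2,136,100 × 0.6 = $1,281,660
Marlowe County: $1,281,660 × 0.0132 = $16,917.912
Calderon Unified SD: $1,281,660 × 0.01955 = $25,056.453
Regional Park District: $1,281,660 × 0.0034 = $4,357.644
Levies subtotal = $46,332.009
After credit = $46,332.009 − $609 = $45,723.009
Total = $45,723.009 + $832 = $46,555.009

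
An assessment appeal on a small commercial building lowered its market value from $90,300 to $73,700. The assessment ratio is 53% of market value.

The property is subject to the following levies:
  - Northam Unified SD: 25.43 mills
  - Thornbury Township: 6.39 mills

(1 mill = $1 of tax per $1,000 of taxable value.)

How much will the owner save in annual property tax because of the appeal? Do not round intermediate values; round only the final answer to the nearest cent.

$279.95

Old assessed value = $90,300 × 0.53 = $47,859
New assessed value = $73,700 × 0.53 = $39,061
Combined rate = 0.02543 + 0.00639 = 0.03182
Old tax = $47,859 × 0.03182 = $1,522.87338
New tax = $39,061 × 0.03182 = $1,242.92102
Reduction = $1,522.87338 − $1,242.92102 = $279.95236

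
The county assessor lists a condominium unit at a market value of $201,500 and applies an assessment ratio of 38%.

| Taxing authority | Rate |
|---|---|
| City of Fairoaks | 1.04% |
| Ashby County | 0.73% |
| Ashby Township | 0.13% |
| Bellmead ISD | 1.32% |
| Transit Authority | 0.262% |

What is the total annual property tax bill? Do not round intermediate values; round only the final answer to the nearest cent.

$2,666.17

Assessed value = $201,500 × 0.38 = $76,570
City of Fairoaks: $76,570 × 0.0104 = $796.328
Ashby County: $76,570 × 0.0073 = $558.961
Ashby Township: $76,570 × 0.0013 = $99.541
Bellmead ISD: $76,570 × 0.0132 = $1,010.724
Transit Authority: $76,570 × 0.00262 = $200.6134
Total = $796.328 + $558.961 + $99.541 + $1,010.724 + $200.6134 = $2,666.1674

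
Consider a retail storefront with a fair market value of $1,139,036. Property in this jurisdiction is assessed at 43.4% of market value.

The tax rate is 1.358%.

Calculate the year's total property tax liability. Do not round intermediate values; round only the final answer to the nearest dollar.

Assessed value = $1,139,036 × 0.434 = $494,341.624
Tax = $494,341.624 × 0.01358 = $6,713.15925392

$6,713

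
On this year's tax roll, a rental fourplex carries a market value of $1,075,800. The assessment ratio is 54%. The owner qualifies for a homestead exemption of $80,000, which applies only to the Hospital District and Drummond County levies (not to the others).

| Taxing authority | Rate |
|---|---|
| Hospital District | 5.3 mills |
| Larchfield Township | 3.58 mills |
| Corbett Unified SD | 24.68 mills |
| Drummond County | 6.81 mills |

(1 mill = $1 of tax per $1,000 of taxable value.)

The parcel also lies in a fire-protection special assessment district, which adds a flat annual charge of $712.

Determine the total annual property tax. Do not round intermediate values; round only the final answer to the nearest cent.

$23,195.42

Assessed value = $1,075,800 × 0.54 = $580,932
Hospital District: ($580,932 − $80,000) × 0.0053 = $500,932 × 0.0053 = $2,654.9396
Larchfield Township: $580,932 × 0.00358 = $2,079.73656
Corbett Unified SD: $580,932 × 0.02468 = $14,337.40176
Drummond County: ($580,932 − $80,000) × 0.00681 = $500,932 × 0.00681 = $3,411.34692
Levies subtotal = $22,483.42484
Total = $22,483.42484 + $712 = $23,195.42484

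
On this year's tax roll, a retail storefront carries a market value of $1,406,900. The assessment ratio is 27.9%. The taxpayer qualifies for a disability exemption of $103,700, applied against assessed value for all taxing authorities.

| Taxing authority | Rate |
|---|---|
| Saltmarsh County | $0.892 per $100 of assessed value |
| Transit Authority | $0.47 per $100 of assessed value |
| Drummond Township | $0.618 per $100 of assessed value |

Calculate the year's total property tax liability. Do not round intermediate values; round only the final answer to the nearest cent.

$5,718.74

Assessed value = $1,406,900 × 0.279 = $392,525.1
Taxable value = $392,525.1 − $103,700 = $288,825.1
Saltmarsh County: $288,825.1 × 0.00892 = $2,576.319892
Transit Authority: $288,825.1 × 0.0047 = $1,357.47797
Drummond Township: $288,825.1 × 0.00618 = $1,784.939118
Total = $2,576.319892 + $1,357.47797 + $1,784.939118 = $5,718.73698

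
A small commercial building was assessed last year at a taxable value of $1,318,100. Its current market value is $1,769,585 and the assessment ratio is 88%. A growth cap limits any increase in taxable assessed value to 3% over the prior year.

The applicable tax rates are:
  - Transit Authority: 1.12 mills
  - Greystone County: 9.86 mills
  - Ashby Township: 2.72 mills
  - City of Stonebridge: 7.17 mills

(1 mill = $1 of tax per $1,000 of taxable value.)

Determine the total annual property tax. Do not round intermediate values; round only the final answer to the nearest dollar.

Uncapped assessed value = $1,769,585 × 0.88 = $1,557,234.8
Cap limit = $1,318,100 × 1.03 = $1,357,643
Taxable assessed value = min($1,557,234.8, $1,357,643) = $1,357,643 (cap binds)
Transit Authority: $1,357,643 × 0.00112 = $1,520.56016
Greystone County: $1,357,643 × 0.00986 = $13,386.35998
Ashby Township: $1,357,643 × 0.00272 = $3,692.78896
City of Stonebridge: $1,357,643 × 0.00717 = $9,734.30031
Total = $28,334.00941

$28,334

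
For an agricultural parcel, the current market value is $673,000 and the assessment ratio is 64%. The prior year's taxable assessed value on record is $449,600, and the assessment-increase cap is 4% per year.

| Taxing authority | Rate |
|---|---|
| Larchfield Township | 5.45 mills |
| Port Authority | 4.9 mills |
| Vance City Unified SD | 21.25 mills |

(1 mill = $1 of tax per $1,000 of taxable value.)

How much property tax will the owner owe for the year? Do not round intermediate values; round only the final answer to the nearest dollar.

$13,611

Uncapped assessed value = $673,000 × 0.64 = $430,720
Cap limit = $449,600 × 1.04 = $467,584
Taxable assessed value = min($430,720, $467,584) = $430,720 (cap does not bind)
Larchfield Township: $430,720 × 0.00545 = $2,347.424
Port Authority: $430,720 × 0.0049 = $2,110.528
Vance City Unified SD: $430,720 × 0.02125 = $9,152.8
Total = $13,610.752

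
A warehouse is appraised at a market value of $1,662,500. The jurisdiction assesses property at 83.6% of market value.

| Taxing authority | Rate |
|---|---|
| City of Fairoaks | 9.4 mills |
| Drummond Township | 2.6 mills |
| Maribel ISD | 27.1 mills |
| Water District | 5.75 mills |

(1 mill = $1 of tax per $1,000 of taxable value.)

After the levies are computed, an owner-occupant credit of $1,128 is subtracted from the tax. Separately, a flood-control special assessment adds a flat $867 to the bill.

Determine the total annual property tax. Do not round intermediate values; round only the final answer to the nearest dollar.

Assessed value = $1,662,500 × 0.836 = $1,389,850
City of Fairoaks: $1,389,850 × 0.0094 = $13,064.59
Drummond Township: $1,389,850 × 0.0026 = $3,613.61
Maribel ISD: $1,389,850 × 0.0271 = $37,664.935
Water District: $1,389,850 × 0.00575 = $7,991.6375
Levies subtotal = $62,334.7725
After credit = $62,334.7725 − $1,128 = $61,206.7725
Total = $61,206.7725 + $867 = $62,073.7725

$62,074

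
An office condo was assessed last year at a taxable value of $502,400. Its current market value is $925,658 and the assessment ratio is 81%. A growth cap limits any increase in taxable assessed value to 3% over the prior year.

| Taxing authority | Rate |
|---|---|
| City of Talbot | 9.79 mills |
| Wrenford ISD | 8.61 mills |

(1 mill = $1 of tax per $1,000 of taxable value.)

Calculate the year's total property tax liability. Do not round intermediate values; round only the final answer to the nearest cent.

$9,521.48

Uncapped assessed value = $925,658 × 0.81 = $749,782.98
Cap limit = $502,400 × 1.03 = $517,472
Taxable assessed value = min($749,782.98, $517,472) = $517,472 (cap binds)
City of Talbot: $517,472 × 0.00979 = $5,066.05088
Wrenford ISD: $517,472 × 0.00861 = $4,455.43392
Total = $9,521.4848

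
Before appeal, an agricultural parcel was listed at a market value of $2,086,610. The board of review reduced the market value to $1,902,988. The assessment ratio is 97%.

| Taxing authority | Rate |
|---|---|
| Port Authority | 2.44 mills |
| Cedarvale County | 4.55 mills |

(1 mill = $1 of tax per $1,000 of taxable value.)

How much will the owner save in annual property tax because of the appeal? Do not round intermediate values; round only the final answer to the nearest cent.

$1,245.01

Old assessed value = $2,086,610 × 0.97 = $2,024,011.7
New assessed value = $1,902,988 × 0.97 = $1,845,898.36
Combined rate = 0.00244 + 0.00455 = 0.00699
Old tax = $2,024,011.7 × 0.00699 = $14,147.841783
New tax = $1,845,898.36 × 0.00699 = $12,902.8295364
Reduction = $14,147.841783 − $12,902.8295364 = $1,245.0122466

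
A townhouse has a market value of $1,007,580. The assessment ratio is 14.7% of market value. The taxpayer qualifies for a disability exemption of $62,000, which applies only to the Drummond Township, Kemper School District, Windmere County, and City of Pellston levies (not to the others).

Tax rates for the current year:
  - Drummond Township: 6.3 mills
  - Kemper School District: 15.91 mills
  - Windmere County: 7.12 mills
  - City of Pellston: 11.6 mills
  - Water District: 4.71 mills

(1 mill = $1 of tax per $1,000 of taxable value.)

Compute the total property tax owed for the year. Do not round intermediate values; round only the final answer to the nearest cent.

$4,222.27

Assessed value = $1,007,580 × 0.147 = $148,114.26
Drummond Township: ($148,114.26 − $62,000) × 0.0063 = $86,114.26 × 0.0063 = $542.519838
Kemper School District: ($148,114.26 − $62,000) × 0.01591 = $86,114.26 × 0.01591 = $1,370.0778766
Windmere County: ($148,114.26 − $62,000) × 0.00712 = $86,114.26 × 0.00712 = $613.1335312
City of Pellston: ($148,114.26 − $62,000) × 0.0116 = $86,114.26 × 0.0116 = $998.925416
Water District: $148,114.26 × 0.00471 = $697.6181646
Total = $4,222.2748264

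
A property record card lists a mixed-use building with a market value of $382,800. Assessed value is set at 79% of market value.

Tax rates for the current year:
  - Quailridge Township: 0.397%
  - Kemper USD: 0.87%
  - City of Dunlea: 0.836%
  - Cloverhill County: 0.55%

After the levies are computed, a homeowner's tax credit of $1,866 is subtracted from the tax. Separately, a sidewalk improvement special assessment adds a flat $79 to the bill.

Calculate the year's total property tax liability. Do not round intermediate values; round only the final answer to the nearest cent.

Assessed value = $382,800 × 0.79 = $302,412
Quailridge Township: $302,412 × 0.00397 = $1,200.57564
Kemper USD: $302,412 × 0.0087 = $2,630.9844
City of Dunlea: $302,412 × 0.00836 = $2,528.16432
Cloverhill County: $302,412 × 0.0055 = $1,663.266
Levies subtotal = $8,022.99036
After credit = $8,022.99036 − $1,866 = $6,156.99036
Total = $6,156.99036 + $79 = $6,235.99036

$6,235.99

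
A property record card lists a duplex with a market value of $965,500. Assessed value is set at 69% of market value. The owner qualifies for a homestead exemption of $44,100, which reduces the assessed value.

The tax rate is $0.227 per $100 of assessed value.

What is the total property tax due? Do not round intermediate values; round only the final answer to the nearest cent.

Assessed value = $965,500 × 0.69 = $666,195
Taxable value = $666,195 − $44,100 = $622,095
Tax = $622,095 × 0.00227 = $1,412.15565

$1,412.16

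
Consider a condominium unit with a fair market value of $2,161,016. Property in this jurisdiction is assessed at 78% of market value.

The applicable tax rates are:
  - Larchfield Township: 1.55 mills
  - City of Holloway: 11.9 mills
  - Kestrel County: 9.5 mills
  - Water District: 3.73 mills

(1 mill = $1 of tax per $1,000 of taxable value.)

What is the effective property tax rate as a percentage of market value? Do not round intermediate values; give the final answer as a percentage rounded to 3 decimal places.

Assessed value = $2,161,016 × 0.78 = $1,685,592.48
Larchfield Township: $1,685,592.48 × 0.00155 = $2,612.668344
City of Holloway: $1,685,592.48 × 0.0119 = $20,058.550512
Kestrel County: $1,685,592.48 × 0.0095 = $16,013.12856
Water District: $1,685,592.48 × 0.00373 = $6,287.2599504
Total tax = $44,971.6073664
Effective rate = $44,971.6073664 ÷ $2,161,016 = 2.081% of market value

2.081%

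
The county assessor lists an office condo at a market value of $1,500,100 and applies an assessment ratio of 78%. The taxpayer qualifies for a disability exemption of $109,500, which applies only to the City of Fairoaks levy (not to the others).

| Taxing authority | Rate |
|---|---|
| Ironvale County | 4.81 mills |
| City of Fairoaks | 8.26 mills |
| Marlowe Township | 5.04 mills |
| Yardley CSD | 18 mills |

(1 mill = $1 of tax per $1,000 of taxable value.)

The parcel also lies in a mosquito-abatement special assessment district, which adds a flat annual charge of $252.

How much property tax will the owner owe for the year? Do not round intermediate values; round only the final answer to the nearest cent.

$41,599.05

Assessed value = $1,500,100 × 0.78 = $1,170,078
Ironvale County: $1,170,078 × 0.00481 = $5,628.07518
City of Fairoaks: ($1,170,078 − $109,500) × 0.00826 = $1,060,578 × 0.00826 = $8,760.37428
Marlowe Township: $1,170,078 × 0.00504 = $5,897.19312
Yardley CSD: $1,170,078 × 0.018 = $21,061.404
Levies subtotal = $41,347.04658
Total = $41,347.04658 + $252 = $41,599.04658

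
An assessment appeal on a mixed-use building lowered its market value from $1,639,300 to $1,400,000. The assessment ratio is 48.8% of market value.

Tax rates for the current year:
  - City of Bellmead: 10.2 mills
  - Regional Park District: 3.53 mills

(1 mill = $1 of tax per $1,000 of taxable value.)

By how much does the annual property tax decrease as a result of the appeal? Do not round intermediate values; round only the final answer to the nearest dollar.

$1,603

Old assessed value = $1,639,300 × 0.488 = $799,978.4
New assessed value = $1,400,000 × 0.488 = $683,200
Combined rate = 0.0102 + 0.00353 = 0.01373
Old tax = $799,978.4 × 0.01373 = $10,983.703432
New tax = $683,200 × 0.01373 = $9,380.336
Reduction = $10,983.703432 − $9,380.336 = $1,603.367432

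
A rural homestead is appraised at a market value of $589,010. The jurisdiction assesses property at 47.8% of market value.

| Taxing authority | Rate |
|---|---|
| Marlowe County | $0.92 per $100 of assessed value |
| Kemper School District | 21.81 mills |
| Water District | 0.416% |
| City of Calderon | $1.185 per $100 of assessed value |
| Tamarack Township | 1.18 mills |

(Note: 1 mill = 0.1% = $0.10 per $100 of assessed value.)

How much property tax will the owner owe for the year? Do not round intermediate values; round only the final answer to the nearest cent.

Assessed value = $589,010 × 0.478 = $281,546.78
Marlowe County: $281,546.78 × 0.0092 = $2,590.230376
Kemper School District: $281,546.78 × 0.02181 = $6,140.5352718
Water District: $281,546.78 × 0.00416 = $1,171.2346048
City of Calderon: $281,546.78 × 0.01185 = $3,336.329343
Tamarack Township: $281,546.78 × 0.00118 = $332.2252004
Total = $13,570.554796

$13,570.55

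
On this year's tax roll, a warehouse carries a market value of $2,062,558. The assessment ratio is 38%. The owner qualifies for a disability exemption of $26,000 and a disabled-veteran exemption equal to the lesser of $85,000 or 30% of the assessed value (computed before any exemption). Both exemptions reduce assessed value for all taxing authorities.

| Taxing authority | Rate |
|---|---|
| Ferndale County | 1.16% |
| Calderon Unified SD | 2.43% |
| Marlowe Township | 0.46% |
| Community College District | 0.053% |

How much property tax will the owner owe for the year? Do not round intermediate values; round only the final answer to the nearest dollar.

Assessed value = $2,062,558 × 0.38 = $783,772.04
Disabled-veteran exemption = min($85,000, 30% × $783,772.04) = min($85,000, $235,131.612) = $85,000 (dollar cap binds)
Taxable value = $783,772.04 − $26,000 − $85,000 = $672,772.04
Ferndale County: $672,772.04 × 0.0116 = $7,804.155664
Calderon Unified SD: $672,772.04 × 0.0243 = $16,348.360572
Marlowe Township: $672,772.04 × 0.0046 = $3,094.751384
Community College District: $672,772.04 × 0.00053 = $356.5691812
Total = $27,603.8368012

$27,604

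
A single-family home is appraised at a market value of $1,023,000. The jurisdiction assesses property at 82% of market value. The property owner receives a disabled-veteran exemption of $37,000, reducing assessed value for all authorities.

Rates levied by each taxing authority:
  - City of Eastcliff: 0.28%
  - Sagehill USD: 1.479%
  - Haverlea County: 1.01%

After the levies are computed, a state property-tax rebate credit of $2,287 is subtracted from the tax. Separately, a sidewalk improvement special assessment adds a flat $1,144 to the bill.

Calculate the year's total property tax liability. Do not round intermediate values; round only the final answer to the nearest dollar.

Assessed value = $1,023,000 × 0.82 = $838,860
Taxable value = $838,860 − $37,000 = $801,860
City of Eastcliff: $801,860 × 0.0028 = $2,245.208
Sagehill USD: $801,860 × 0.01479 = $11,859.5094
Haverlea County: $801,860 × 0.0101 = $8,098.786
Levies subtotal = $22,203.5034
After credit = $22,203.5034 − $2,287 = $19,916.5034
Total = $19,916.5034 + $1,144 = $21,060.5034

$21,061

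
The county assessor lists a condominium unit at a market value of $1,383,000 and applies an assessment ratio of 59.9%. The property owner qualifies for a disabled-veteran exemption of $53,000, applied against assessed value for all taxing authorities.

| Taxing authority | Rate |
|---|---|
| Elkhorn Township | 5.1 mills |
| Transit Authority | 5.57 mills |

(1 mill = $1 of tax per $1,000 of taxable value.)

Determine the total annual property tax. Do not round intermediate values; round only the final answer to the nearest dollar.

Assessed value = $1,383,000 × 0.599 = $828,417
Taxable value = $828,417 − $53,000 = $775,417
Elkhorn Township: $775,417 × 0.0051 = $3,954.6267
Transit Authority: $775,417 × 0.00557 = $4,319.07269
Total = $3,954.6267 + $4,319.07269 = $8,273.69939

$8,274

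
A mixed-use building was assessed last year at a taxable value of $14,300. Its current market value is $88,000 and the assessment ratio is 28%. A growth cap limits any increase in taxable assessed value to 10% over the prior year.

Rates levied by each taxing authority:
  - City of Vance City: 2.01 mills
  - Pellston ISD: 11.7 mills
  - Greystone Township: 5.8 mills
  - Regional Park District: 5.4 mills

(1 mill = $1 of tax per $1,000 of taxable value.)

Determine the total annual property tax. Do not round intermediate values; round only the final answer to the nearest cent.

$391.83

Uncapped assessed value = $88,000 × 0.28 = $24,640
Cap limit = $14,300 × 1.1 = $15,730
Taxable assessed value = min($24,640, $15,730) = $15,730 (cap binds)
City of Vance City: $15,730 × 0.00201 = $31.6173
Pellston ISD: $15,730 × 0.0117 = $184.041
Greystone Township: $15,730 × 0.0058 = $91.234
Regional Park District: $15,730 × 0.0054 = $84.942
Total = $391.8343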